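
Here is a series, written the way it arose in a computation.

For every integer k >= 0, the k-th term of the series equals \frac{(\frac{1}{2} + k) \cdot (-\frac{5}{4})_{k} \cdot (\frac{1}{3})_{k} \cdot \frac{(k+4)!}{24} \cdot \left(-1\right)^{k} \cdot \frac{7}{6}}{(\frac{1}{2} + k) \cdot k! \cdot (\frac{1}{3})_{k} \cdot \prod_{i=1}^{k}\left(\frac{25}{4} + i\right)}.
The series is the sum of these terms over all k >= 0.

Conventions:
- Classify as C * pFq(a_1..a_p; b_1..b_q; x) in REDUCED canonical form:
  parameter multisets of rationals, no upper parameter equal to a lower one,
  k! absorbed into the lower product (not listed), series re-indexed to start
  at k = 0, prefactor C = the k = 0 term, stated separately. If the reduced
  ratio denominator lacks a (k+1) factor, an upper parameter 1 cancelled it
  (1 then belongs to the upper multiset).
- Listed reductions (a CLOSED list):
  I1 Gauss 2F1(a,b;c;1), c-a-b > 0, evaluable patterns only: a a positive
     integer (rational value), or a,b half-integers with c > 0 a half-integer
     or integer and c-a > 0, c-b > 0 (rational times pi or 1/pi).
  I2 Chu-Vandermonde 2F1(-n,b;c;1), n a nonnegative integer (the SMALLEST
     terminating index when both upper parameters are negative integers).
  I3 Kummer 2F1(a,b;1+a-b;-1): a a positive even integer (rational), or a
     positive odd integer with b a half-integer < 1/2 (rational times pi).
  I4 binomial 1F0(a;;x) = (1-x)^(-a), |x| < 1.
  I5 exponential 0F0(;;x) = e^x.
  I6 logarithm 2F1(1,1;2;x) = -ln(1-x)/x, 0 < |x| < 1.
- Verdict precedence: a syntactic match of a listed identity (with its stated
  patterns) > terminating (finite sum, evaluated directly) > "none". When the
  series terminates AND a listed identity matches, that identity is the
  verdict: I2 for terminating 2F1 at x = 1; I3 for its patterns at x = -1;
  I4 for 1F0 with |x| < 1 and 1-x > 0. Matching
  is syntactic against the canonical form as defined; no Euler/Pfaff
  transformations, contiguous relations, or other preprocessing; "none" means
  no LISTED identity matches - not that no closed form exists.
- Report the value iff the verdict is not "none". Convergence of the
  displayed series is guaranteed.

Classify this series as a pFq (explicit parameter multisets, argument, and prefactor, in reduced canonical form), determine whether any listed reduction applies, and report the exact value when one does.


First insight: t_0 = \frac{7}{6} here, and k + 1/2 divides numerator and denominator alike; C = 7/6 after cancelling.
Ratio: r(k) = -1 * (k-\frac{5}{4}) (k+5) / [(k+\frac{29}{4}) (k+1)] - rational in k. x = -1; t_0 = \frac{7}{6}; negate the roots.

Reduced: x = -1, 2F1, upper = {-\frac{5}{4}, 5}, lower = {\frac{29}{4}}, C = \frac{7}{6}. Verdict: none. Every listed pattern misses the 2F1 form at -1, upper {-\frac{5}{4}, 5}.


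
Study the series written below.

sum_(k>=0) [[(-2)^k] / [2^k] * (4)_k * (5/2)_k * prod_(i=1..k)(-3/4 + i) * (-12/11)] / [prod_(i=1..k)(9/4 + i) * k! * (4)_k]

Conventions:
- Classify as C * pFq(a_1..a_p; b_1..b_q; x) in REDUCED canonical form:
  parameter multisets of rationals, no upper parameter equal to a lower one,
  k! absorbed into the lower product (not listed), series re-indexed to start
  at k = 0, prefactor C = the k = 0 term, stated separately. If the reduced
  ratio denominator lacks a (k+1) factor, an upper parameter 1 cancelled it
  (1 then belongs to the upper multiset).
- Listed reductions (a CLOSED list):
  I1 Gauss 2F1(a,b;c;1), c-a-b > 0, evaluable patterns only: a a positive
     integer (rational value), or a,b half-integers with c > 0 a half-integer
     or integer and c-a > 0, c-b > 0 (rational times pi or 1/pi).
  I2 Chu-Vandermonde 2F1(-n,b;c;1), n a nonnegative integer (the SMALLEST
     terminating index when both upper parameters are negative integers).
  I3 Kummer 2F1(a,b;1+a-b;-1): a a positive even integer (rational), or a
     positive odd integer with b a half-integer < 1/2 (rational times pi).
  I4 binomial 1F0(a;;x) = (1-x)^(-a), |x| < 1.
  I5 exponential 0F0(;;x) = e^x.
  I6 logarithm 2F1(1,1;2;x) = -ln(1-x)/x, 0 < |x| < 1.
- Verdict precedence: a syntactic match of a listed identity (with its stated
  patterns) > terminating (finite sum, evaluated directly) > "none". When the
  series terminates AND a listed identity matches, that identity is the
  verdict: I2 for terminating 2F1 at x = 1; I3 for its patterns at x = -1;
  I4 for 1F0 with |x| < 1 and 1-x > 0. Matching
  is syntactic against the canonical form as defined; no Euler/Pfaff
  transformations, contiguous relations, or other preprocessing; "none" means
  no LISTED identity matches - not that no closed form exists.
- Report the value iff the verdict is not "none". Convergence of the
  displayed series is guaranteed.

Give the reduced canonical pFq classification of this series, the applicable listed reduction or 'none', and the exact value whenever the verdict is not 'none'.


x = -1 here; the reduced form reads 2F1, upper {1/4, 5/2}, lower {13/4}, C = -12/11. Verdict: no listed reduction: x = -1 and upper {1/4, 5/2} fail every I1-I6 pattern.

Key observation: t_0 being -12/11, the two k-th powers (prefactor -12/11) combine into one argument.
Ratio: r(k) = (-1) * (k+1/4) (k+5/2) / [(k+13/4) (k+1)] - rational in k. x = (-1); t_0 = -12/11; negate the roots.


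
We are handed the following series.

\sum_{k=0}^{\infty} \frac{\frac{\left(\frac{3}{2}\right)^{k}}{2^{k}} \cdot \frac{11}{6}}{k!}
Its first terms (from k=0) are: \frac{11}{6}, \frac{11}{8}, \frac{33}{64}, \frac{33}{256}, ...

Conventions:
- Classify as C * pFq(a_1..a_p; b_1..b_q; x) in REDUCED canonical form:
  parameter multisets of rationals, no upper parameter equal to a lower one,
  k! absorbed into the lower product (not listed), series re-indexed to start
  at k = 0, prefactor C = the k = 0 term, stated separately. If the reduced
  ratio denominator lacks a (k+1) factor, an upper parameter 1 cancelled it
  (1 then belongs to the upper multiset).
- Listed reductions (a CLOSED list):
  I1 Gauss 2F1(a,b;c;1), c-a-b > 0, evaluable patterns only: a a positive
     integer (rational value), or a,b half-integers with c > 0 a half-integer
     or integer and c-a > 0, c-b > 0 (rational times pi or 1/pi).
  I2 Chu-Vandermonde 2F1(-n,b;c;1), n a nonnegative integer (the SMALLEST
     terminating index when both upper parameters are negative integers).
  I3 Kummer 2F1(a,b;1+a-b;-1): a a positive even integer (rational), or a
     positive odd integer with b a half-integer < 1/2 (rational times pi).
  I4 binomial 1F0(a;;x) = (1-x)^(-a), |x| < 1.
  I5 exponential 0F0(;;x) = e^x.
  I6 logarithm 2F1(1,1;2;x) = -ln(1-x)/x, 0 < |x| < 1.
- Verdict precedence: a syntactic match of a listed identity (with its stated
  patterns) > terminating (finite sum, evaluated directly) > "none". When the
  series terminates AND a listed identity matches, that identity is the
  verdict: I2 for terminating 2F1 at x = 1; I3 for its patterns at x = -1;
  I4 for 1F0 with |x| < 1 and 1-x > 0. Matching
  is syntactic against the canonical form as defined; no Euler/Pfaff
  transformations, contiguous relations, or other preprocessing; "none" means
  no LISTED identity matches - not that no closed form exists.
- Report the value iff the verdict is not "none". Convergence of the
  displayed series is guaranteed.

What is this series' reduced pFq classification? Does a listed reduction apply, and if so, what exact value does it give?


With C = \frac{11}{6}: the canonical form is 0F0(-; -; \frac{3}{4}). Verdict (x = \frac{3}{4}): exponential (I5) applies (the 0F0 exponential series at x = \frac{3}{4}). Hence: \frac{11}{6} \cdot e^{\frac{3}{4}}.

The tell: x = \frac{3}{4} and the two k-th powers (prefactor 11/6) combine into one argument.
Term ratio: r(k) = \frac{3}{4} * 1 / [(k+1)] ; factor over Q: parameters, x = \frac{3}{4}, and C = \frac{11}{6}.


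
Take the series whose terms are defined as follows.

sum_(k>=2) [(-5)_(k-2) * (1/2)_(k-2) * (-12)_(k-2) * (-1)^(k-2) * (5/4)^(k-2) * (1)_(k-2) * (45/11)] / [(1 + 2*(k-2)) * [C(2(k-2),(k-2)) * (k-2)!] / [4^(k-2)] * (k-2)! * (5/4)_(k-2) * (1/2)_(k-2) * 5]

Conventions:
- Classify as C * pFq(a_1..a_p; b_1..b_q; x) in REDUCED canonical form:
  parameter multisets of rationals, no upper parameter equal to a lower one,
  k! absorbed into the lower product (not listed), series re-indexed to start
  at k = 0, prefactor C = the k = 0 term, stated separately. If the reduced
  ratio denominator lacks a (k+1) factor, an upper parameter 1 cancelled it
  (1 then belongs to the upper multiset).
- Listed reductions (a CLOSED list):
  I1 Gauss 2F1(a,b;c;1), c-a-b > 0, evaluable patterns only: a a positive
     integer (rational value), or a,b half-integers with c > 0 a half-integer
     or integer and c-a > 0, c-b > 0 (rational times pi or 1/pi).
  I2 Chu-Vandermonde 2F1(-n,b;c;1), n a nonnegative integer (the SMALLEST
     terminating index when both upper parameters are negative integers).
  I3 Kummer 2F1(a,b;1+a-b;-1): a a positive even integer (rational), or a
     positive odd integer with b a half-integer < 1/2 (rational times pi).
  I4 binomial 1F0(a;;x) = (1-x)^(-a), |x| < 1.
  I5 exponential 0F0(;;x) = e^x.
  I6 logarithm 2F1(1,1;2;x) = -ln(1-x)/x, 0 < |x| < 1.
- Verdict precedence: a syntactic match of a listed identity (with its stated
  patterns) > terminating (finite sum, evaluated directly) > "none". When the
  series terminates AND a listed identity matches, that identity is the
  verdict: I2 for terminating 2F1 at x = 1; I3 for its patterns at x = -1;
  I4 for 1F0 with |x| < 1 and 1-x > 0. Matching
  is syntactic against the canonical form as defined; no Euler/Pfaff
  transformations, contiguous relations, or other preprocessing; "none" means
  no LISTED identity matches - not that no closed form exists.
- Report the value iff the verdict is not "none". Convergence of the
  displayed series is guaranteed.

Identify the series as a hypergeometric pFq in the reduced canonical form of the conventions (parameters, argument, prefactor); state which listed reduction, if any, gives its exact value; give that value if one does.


Classification (C = 9/11): 3F2 with upper {-12, -5, 1}, lower {5/4, 3/2}, argument x = -5/4. Verdict: terminating at k = 5: the factor (-5)_k kills every later term; summing the 6 survivors is exact. Its exact value is 481191/10829.

The tell: with t_0 = 9/11, the constant factors (prefactor 9/11) combine into one prefactor.
Adjacent-term ratio: r(k) = (-5/4) * (k-12) (k-5) (k+1) / [(k+5/4) (k+3/2) (k+1)] - rational; roots negated = parameters, x = (-5/4), C = 9/11.


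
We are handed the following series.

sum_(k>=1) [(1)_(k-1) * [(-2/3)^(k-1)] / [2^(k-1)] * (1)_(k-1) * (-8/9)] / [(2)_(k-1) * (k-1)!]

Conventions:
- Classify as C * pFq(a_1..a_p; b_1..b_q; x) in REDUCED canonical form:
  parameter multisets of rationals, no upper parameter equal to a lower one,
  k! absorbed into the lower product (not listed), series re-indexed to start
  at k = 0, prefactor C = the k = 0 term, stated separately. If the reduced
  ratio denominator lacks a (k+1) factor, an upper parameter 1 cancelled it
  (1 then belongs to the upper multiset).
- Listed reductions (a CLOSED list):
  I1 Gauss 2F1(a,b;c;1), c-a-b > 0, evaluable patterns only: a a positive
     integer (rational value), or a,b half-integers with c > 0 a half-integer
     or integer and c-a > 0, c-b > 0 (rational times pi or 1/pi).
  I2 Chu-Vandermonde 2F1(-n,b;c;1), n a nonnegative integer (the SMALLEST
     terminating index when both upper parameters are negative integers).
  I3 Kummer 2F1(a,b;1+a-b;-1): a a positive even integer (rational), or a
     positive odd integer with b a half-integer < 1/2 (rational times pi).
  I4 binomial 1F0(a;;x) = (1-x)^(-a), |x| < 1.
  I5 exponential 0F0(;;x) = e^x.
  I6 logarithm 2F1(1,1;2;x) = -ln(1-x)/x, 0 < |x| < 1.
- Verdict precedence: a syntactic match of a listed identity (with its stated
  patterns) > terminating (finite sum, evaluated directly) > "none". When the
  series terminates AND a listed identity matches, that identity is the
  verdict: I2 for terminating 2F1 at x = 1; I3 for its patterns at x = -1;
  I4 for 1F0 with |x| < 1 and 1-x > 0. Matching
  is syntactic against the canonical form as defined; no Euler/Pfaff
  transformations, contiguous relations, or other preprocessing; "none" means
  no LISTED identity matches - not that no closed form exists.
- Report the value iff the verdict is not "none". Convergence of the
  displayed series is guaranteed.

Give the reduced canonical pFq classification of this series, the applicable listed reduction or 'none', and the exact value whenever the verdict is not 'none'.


At argument -1/3: a 2F1 with upper {1, 1}, lower {2}, scaled by C = -8/9. Verdict at x = -1/3: logarithm (I6) matches (the logarithm: parameters (1,1;2), x = -1/3). Sum: (-8/3) * ln(4/3).

First insight: t_0 = -8/9 here, and the two k-th powers (C = -8/9) combine into one argument.
Step ratio: r(k) = (-1/3) * (k+1) (k+1) / [(k+2) (k+1)] - rational in k. x = (-1/3); t_0 = -8/9; negate the roots.


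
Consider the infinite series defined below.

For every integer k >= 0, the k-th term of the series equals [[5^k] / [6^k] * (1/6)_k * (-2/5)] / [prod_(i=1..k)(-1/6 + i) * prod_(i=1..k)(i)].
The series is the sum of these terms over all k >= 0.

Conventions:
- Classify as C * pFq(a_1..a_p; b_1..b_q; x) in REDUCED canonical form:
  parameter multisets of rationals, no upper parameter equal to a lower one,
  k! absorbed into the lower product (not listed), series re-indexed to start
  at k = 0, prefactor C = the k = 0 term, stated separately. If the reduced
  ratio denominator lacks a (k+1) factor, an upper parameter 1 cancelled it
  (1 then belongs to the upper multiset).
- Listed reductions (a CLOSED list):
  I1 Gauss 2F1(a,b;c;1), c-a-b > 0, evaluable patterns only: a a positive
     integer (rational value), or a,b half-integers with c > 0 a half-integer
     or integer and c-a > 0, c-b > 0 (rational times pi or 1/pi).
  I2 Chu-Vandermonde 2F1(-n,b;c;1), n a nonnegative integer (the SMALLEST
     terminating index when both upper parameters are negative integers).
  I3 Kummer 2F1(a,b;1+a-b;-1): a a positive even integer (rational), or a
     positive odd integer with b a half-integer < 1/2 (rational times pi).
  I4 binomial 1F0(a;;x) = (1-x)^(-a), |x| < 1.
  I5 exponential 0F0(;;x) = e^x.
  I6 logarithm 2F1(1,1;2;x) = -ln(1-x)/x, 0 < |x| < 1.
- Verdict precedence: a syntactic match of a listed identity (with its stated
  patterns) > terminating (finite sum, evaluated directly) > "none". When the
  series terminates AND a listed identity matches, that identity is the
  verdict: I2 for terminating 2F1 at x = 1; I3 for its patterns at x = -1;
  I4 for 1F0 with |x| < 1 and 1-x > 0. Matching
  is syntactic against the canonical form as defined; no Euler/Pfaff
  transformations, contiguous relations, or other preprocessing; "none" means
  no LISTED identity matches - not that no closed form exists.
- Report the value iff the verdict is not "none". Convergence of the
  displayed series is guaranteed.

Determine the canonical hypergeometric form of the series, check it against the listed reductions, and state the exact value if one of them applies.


Prefactor -2/5, argument 5/6: 1F1 with upper {1/6} over lower {5/6}. Verdict: none - at argument 5/6 the multisets {1/6} ; {5/6} match no listed identity.

Key observation: with t_0 = -2/5, the two geometric factors (C = -2/5, x = 5/6) combine into one argument.
Term ratio: r(k) = (5/6) * (k+1/6) / [(k+5/6) (k+1)] ; factor over Q: parameters, x = (5/6), and C = -2/5.


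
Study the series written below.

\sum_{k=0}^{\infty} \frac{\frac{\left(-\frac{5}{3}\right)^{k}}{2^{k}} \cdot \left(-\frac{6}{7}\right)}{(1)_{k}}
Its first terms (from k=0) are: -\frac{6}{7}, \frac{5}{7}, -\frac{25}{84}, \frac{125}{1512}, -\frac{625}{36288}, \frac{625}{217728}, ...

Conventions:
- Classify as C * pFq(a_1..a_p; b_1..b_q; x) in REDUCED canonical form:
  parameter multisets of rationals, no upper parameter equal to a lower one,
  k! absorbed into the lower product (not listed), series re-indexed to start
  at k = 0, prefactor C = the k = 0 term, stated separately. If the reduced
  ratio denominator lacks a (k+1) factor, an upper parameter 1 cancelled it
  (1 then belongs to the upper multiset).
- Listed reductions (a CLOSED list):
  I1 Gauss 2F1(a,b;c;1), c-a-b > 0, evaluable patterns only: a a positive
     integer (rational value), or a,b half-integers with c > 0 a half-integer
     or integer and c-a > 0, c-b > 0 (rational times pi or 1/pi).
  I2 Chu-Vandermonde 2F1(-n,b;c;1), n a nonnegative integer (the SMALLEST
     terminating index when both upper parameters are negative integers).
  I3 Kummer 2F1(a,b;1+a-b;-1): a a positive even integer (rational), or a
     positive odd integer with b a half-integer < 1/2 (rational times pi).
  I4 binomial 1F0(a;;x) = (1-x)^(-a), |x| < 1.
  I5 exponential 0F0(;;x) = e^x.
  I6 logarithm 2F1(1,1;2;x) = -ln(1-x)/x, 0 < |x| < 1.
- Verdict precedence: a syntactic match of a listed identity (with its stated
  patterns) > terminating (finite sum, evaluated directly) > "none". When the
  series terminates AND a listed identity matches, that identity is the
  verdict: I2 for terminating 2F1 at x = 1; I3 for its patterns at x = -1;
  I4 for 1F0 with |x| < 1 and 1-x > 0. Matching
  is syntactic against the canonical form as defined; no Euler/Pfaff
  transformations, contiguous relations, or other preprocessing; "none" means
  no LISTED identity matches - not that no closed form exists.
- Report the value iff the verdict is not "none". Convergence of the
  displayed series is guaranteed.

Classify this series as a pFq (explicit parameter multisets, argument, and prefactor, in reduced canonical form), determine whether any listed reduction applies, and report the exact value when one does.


This is -\frac{6}{7} * 0F0(-; -; -\frac{5}{6}) in reduced canonical form. Verdict at x = -\frac{5}{6}: exponential (I5) matches (the 0F0 exponential series at x = -\frac{5}{6}). Its exact value is \left(-\frac{6}{7}\right) \cdot e^{-\frac{5}{6}}.

Key observation: from the first term -\frac{6}{7}: the two k-th powers (prefactor -6/7) combine into one argument.
Step ratio: r(k) = -\frac{5}{6} * 1 / [(k+1)] ; factor over Q: parameters, x = -\frac{5}{6}, and C = -\frac{6}{7}.


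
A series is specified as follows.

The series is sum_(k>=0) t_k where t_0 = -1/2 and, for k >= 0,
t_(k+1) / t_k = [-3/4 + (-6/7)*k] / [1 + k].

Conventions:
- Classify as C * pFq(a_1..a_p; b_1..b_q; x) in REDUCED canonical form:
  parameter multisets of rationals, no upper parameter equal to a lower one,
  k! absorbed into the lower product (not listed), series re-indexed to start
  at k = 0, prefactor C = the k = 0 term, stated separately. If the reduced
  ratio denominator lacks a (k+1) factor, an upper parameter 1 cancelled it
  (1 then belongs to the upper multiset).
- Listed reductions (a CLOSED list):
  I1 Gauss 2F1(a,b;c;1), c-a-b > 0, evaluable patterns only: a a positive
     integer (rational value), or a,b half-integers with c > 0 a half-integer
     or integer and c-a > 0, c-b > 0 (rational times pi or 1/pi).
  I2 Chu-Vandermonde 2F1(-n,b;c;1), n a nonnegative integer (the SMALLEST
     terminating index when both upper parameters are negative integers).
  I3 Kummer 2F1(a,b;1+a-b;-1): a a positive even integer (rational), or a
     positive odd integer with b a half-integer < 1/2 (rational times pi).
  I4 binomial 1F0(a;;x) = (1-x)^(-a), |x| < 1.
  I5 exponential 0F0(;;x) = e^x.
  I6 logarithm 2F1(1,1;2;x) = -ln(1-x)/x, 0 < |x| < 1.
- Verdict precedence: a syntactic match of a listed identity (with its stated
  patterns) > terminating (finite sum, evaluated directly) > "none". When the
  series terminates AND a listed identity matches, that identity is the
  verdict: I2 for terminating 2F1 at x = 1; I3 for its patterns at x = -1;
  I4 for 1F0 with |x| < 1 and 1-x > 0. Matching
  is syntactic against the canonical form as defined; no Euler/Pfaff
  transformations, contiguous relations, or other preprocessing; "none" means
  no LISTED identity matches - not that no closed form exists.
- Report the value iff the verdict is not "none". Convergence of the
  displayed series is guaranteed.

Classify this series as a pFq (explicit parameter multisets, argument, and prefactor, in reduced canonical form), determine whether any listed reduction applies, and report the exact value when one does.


x = -6/7 here; the reduced form reads 1F0, upper {7/8}, lower {-}, C = -1/2. Verdict: binomial (I4) matches (the 1F0 binomial series: exponent -7/8, x = -6/7). Exact value: (-1/2) * (13/7)^(-7/8).

Structural cue: from the first term -1/2: factor the ratio over Q (C = -1/2, x = -6/7): negated roots = parameters.
Term ratio: r(k) = (-6/7) * (k+7/8) / [(k+1)] ; factor over Q: parameters, x = (-6/7), and C = -1/2.


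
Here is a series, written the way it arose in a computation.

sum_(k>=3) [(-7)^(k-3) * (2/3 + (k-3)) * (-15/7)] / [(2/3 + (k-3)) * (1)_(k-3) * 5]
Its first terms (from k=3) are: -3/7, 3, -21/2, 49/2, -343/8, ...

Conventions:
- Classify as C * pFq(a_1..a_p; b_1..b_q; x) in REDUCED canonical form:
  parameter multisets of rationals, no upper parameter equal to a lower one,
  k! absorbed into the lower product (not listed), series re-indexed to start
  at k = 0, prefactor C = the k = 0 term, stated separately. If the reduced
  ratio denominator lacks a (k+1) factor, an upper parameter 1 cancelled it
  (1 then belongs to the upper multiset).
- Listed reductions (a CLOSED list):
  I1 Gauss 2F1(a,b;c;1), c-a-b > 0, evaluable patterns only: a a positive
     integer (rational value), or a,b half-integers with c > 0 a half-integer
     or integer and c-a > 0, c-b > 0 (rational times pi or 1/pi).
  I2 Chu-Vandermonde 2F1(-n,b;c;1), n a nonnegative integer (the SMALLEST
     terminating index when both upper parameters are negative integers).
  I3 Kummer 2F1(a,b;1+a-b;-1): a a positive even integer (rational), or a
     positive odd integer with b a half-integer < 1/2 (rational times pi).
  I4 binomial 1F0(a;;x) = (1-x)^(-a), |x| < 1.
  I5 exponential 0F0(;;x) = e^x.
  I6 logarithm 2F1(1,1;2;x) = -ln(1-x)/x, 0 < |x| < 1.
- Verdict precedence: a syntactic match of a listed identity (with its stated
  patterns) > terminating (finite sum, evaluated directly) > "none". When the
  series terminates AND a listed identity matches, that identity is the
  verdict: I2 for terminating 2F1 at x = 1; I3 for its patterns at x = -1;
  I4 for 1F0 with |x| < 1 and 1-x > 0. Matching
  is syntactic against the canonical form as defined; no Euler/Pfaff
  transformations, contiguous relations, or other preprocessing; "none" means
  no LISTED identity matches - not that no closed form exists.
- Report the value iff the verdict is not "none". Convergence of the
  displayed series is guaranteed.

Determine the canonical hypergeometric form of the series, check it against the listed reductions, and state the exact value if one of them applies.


First insight: t_0 = -3/7 here, and the constant factors (prefactor -3/7) combine into one prefactor.
Adjacent-term ratio: r(k) = (-7) * 1 / [(k+1)] - rational in k. x = (-7); t_0 = -3/7; negate the roots.

Reduced: x = -7, 0F0, upper = {-}, lower = {-}, C = -3/7. Verdict: the exponential series (I5) matches (the 0F0 exponential series at x = -7). Sum: (-3/7) * e^(-7).


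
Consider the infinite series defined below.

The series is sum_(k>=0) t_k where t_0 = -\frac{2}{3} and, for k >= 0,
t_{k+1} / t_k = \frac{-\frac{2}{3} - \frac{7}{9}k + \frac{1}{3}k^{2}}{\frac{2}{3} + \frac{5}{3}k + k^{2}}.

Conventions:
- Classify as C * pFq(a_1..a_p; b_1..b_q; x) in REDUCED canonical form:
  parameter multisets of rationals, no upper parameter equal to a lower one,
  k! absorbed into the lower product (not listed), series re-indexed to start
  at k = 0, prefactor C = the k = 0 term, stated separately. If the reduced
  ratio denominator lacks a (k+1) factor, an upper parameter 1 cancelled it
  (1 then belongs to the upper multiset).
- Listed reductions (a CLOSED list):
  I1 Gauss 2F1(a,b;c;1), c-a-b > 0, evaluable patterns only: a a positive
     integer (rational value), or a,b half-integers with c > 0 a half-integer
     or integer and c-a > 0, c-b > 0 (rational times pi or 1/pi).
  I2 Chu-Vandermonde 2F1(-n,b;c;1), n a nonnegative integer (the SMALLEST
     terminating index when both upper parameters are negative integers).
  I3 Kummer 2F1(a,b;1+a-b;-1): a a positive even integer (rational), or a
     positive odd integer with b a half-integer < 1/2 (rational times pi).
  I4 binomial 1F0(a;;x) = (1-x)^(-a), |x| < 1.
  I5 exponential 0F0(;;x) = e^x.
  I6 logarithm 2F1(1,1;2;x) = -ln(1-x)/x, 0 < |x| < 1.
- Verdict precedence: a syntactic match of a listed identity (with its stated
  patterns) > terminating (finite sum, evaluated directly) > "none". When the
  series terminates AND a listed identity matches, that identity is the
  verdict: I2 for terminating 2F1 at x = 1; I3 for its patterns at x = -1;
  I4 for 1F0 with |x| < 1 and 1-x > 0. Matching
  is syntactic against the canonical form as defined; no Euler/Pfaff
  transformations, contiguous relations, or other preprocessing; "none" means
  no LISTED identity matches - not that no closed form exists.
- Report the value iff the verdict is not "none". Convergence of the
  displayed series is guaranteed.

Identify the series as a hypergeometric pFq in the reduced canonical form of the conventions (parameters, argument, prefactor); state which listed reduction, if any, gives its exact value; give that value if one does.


The tell: x = \frac{1}{3} and the ratio is unreduced: k + 2/3 divides both sides (C = -2/3).
Step ratio: r(k) = \frac{1}{3} * (k-3) / [(k+1)] - poly over poly, x = \frac{1}{3} from leading terms; C = -\frac{2}{3} at k = 0.

At argument \frac{1}{3}: a 1F0 with upper {-3}, lower {-}, scaled by C = -\frac{2}{3}. Verdict (x = \frac{1}{3}): binomial (I4) applies (the 1F0 binomial series: exponent 3, x = \frac{1}{3}). Its exact value is -\frac{16}{81}.


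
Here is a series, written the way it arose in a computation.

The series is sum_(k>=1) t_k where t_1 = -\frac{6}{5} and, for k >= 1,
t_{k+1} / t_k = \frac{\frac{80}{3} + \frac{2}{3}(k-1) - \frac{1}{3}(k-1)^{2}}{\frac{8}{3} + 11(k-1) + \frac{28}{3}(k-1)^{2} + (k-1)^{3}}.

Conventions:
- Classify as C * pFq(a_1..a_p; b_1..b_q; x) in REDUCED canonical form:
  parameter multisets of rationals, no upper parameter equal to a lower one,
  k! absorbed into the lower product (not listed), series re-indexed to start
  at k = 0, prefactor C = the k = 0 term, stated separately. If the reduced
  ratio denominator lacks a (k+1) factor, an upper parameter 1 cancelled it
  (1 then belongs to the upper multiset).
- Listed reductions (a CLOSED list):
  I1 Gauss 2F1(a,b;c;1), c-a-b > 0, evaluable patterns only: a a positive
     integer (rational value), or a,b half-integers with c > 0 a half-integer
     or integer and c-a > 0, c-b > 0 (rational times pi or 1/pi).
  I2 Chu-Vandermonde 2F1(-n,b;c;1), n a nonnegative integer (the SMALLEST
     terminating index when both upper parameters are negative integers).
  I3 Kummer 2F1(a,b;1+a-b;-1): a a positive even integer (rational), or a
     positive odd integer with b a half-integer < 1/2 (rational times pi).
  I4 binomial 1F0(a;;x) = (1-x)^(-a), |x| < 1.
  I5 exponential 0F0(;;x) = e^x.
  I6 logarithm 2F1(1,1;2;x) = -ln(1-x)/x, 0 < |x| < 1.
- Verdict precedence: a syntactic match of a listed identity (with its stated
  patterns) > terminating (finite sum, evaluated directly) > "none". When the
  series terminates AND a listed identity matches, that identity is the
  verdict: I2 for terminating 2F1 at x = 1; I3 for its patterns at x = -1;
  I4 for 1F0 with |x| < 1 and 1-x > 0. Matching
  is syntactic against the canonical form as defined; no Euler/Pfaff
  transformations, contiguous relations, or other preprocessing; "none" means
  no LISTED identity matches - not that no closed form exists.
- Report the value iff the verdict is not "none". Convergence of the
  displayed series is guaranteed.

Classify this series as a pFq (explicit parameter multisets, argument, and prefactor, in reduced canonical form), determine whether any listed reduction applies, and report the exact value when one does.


This is -\frac{6}{5} * 1F1(-10; \frac{1}{3}; -\frac{1}{3}) in reduced canonical form. Verdict: terminating. With -10 upstairs the series is a 11-term polynomial sum; evaluated term by term. Sum: -\frac{1398658802943}{42602560000}.

Structural cue: t_0 = -\frac{6}{5} here, and the parameter 8 appears in both the upper and lower lists and cancels.
Adjacent-term ratio: r(k) = -\frac{1}{3} * (k-10) / [(k+\frac{1}{3}) (k+1)] - rational; roots negated = parameters, x = -\frac{1}{3}, C = -\frac{6}{5}.


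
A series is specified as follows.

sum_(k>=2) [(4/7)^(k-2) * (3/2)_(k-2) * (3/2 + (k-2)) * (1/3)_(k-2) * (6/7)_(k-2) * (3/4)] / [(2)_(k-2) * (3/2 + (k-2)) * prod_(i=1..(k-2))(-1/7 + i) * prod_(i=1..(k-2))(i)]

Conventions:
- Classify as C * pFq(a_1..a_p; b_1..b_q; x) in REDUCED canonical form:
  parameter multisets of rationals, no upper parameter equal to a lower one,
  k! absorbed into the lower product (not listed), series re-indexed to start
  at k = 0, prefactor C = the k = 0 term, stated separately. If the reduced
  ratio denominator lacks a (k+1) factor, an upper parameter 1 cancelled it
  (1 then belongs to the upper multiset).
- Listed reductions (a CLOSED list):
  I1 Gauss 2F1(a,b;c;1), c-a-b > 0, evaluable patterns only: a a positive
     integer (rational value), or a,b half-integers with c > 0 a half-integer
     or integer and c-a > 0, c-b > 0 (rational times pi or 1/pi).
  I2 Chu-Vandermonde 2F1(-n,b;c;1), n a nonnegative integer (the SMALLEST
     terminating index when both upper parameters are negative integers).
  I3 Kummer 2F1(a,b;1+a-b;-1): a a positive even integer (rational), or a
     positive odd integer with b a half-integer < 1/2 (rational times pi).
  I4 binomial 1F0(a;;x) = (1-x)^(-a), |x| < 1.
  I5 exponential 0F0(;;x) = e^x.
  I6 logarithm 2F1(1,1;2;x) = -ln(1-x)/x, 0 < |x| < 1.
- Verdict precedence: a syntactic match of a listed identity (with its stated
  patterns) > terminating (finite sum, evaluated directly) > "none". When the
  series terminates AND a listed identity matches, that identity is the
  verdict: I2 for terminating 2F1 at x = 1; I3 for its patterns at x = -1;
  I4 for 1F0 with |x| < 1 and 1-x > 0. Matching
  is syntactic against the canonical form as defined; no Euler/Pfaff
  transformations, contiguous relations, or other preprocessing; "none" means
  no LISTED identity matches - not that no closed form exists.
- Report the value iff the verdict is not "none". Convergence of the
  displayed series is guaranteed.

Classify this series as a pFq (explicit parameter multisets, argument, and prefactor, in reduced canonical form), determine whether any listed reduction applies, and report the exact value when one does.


This is 3/4 * 2F1(1/3, 3/2; 2; 4/7) in reduced canonical form. Verdict: none here - no I1-I6 shape fits x = 4/7 with lower {2}.

Key observation: t_0 being 3/4, the lower running product (C = 3/4, x = 4/7) is a rising factorial.
Adjacent-term ratio: r(k) = (4/7) * (k+1/3) (k+3/2) / [(k+2) (k+1)] - rational; roots negated = parameters, x = (4/7), C = 3/4.


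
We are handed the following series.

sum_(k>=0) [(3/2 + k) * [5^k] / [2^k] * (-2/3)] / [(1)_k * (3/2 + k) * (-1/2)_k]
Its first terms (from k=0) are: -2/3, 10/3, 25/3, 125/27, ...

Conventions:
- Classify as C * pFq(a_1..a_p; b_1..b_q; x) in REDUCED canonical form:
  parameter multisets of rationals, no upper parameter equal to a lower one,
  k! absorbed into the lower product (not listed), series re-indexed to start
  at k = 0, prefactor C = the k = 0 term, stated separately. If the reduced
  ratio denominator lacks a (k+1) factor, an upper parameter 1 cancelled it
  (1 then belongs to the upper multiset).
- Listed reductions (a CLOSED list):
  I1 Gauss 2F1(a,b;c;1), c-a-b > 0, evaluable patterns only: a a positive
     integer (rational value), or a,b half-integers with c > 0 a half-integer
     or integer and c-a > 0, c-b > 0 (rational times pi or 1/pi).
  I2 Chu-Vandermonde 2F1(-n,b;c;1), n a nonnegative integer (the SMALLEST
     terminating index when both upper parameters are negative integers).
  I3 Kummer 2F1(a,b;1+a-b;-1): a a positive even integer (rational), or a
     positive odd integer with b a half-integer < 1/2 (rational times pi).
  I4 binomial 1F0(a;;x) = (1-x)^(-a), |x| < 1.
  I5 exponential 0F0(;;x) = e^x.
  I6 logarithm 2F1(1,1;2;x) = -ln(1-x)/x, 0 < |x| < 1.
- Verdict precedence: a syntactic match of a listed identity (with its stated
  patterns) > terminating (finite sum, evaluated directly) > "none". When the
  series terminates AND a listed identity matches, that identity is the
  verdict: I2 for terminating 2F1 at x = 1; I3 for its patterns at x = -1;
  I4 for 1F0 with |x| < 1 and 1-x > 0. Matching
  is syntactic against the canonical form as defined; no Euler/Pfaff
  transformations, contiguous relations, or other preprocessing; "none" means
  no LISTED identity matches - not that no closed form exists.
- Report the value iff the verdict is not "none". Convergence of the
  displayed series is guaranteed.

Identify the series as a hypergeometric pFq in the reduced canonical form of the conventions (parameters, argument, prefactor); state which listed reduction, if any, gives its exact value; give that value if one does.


The tell: x = (5/2) and the two k-th powers (C = -2/3) combine into one argument.
Ratio: r(k) = (5/2) * 1 / [(k-1/2) (k+1)] - rational in k. x = (5/2); t_0 = -2/3; negate the roots.

This is -2/3 * 0F1(-; -1/2; 5/2) in reduced canonical form. Verdict: none. Every listed pattern misses the 0F1 form at 5/2, upper {-}.


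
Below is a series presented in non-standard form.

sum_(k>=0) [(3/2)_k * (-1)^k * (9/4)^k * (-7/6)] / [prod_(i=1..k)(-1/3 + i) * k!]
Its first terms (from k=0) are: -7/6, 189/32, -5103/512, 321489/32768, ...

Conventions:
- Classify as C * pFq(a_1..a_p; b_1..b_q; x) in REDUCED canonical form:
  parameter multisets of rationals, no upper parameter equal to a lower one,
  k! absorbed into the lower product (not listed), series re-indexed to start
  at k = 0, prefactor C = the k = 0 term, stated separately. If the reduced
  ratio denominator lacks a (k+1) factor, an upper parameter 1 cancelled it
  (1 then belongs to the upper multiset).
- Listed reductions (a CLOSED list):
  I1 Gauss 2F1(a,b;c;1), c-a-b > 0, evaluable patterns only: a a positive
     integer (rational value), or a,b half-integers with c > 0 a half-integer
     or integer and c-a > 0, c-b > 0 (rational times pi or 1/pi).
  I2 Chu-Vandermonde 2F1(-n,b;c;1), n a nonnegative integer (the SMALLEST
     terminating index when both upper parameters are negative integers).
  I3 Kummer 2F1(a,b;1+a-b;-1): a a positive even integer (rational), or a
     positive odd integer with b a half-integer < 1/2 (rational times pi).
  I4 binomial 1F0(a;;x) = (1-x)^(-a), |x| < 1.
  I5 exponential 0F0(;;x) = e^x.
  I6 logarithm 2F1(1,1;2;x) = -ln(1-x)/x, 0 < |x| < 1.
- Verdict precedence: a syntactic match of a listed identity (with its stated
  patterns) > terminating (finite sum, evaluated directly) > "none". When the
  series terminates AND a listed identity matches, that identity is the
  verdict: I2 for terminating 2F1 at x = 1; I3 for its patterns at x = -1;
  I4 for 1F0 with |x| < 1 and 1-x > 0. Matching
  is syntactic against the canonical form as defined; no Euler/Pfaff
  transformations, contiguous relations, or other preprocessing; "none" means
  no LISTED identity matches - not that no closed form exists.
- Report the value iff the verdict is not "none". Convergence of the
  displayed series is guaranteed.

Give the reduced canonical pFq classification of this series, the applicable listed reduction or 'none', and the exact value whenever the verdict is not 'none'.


Reduced: x = -9/4, 1F1, upper = {3/2}, lower = {2/3}, C = -7/6. Verdict: none - at argument -9/4 the multisets {3/2} ; {2/3} match no listed identity.

First insight: from the first term -7/6: the (-1)^k factor (C = -7/6) folds into the argument's sign.
Term ratio: r(k) = (-9/4) * (k+3/2) / [(k+2/3) (k+1)] - rational in k, leading ratio (-9/4); with t_0 = -7/6, classification follows.


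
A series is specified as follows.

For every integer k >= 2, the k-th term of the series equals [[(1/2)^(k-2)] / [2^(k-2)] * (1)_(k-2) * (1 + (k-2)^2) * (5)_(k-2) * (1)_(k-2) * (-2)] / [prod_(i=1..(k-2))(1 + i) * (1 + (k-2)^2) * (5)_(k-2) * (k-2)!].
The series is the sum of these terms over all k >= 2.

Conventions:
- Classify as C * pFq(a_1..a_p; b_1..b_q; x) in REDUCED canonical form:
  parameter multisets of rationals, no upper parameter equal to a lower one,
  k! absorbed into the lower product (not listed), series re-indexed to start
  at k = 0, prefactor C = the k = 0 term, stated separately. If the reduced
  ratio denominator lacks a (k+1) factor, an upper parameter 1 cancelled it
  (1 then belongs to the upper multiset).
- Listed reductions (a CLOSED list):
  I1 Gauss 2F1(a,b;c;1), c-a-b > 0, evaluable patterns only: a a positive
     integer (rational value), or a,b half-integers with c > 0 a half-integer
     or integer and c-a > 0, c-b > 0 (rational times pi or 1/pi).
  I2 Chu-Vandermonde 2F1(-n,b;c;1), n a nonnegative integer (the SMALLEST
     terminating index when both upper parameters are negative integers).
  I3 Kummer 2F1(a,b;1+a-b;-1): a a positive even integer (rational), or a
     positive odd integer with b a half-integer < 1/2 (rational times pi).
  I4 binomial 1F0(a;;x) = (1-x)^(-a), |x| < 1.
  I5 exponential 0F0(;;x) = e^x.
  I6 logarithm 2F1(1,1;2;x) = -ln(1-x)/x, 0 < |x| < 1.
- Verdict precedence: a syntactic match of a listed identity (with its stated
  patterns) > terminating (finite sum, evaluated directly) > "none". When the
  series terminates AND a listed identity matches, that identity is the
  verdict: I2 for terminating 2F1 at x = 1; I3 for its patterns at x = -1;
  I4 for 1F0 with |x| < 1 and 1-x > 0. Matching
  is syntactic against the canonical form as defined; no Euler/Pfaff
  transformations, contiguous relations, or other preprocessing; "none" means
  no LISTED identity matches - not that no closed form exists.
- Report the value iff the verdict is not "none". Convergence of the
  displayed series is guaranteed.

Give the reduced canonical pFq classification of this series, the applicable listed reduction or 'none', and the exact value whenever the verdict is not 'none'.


Prefactor -2, argument 1/4: 2F1 with upper {1, 1} over lower {2}. Verdict: the I6 logarithm reduction applies (the logarithm: parameters (1,1;2), x = 1/4). Value: 8 * ln(3/4).

Key step: t_0 being -2, the parameter 5 appears in both the upper and lower lists and cancels (alongside the other common factor).
Term ratio: r(k) = (1/4) * (k+1) (k+1) / [(k+2) (k+1)] - rational in k. x = (1/4); t_0 = -2; negate the roots.


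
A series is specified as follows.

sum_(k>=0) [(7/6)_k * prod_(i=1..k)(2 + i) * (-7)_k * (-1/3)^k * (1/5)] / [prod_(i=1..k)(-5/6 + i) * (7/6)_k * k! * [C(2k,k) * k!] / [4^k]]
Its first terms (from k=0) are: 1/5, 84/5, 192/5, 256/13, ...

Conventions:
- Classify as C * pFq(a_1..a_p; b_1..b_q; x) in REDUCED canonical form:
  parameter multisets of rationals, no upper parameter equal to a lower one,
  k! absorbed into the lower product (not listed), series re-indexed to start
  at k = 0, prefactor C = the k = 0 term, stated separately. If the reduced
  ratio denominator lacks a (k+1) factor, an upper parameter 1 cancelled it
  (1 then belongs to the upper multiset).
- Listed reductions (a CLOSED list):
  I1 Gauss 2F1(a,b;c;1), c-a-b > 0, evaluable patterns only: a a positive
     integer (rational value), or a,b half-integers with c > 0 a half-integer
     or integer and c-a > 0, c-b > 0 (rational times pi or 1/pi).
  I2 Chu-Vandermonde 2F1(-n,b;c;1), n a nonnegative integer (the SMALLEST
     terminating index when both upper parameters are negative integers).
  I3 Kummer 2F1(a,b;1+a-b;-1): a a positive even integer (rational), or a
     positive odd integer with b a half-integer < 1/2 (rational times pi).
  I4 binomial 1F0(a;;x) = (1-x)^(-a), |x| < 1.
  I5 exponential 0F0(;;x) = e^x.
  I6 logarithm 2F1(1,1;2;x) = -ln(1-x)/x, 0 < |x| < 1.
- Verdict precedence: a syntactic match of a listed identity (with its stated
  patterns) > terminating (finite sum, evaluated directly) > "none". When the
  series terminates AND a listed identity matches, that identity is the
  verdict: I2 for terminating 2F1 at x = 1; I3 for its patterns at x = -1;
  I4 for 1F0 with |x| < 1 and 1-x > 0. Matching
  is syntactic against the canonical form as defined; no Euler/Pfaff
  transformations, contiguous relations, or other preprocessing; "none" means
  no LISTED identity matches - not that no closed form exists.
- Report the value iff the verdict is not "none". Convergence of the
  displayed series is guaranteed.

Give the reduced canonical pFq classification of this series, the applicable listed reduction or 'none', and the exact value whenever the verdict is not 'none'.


With C = 1/5: the canonical form is 2F2(-7, 3; 1/6, 1/2; -1/3). Verdict: terminating. (-7)_k vanishes past k = 7, leaving a 8-term sum, computed directly. Its exact value is 8392863668179/106347115875.

First insight: x = (-1/3) and the parameter 7/6 appears in both the upper and lower lists and cancels.
Adjacent-term ratio: r(k) = (-1/3) * (k-7) (k+3) / [(k+1/6) (k+1/2) (k+1)] - rational in k, leading ratio (-1/3); with t_0 = 1/5, classification follows.
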